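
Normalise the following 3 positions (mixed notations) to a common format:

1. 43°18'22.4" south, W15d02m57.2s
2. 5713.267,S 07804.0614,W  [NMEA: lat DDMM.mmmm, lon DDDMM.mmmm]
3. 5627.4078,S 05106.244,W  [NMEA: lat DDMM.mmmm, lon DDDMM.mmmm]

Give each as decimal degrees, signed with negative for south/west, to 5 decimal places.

1. -43.30622, -15.04922
2. -57.22112, -78.06769
3. -56.45680, -51.10407

Point 1:
  φ: 18′ + 22.4″ = 18.37333′; 43 + 18.37333/60 = 43.306222
  S ⇒ negate
  Longitude: 2′ + 57.2″ = 2.95333′; 15 + 2.95333/60 = 15.049222
  hemisphere W, so the sign is −
Point 2:
  Lat: degrees = first 2 digits = 57, minutes = 13.267; 57 + 13.267/60 = 57.221117
  hemisphere S, so the sign is −
  Lon: split at 3 digits → 078° and 4.0614′; 78 + 4.0614/60 = 78.067690
  W → negative
Point 3:
  Lat: degrees = first 2 digits = 56, minutes = 27.4078; 56 + 27.4078/60 = 56.456797
  S → negative
  Longitude: degrees = first 3 digits = 51, minutes = 6.244; 51 + 6.244/60 = 51.104067
  W ⇒ negate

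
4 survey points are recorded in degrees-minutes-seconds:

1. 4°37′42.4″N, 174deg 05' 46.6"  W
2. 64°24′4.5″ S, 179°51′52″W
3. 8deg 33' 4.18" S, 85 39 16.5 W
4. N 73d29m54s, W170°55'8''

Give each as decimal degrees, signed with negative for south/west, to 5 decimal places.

1. 4.62844, -174.09628
2. -64.40125, -179.86444
3. -8.55116, -85.65458
4. 73.49833, -170.91889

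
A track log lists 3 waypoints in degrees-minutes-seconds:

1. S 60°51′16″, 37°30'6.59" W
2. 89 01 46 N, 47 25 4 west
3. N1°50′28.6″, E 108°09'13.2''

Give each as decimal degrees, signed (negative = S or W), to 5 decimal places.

Point 1:
  Latitude: 60 + 51/60 + 16/3600 = 60.854444
  S → negative
  Lon: 37° + 30/60 + 6.59/3600 = 37 + 0.500000 + 0.001831 = 37.501831
  W ⇒ negate
Point 2:
  Lat: 89 + 1/60 + 46/3600 = 89.029444
  N → positive
  Lon: 47° + 25/60 + 4/3600 = 47 + 0.416667 + 0.001111 = 47.417778
  W → negative
Point 3:
  Latitude: 1 + 50/60 + 28.6/3600 = 1.841278
  N ⇒ keep positive
  Longitude: 108° + 9/60 + 13.2/3600 = 108 + 0.150000 + 0.003667 = 108.153667
  E → positive

1. -60.85444, -37.50183
2. 89.02944, -47.41778
3. 1.84128, 108.15367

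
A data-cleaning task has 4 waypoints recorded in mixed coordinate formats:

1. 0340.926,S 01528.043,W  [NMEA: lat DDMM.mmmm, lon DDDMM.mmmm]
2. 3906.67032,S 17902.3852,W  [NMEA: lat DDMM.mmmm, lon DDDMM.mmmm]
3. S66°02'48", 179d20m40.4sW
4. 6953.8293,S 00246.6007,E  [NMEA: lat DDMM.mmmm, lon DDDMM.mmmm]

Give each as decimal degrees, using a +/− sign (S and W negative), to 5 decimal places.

1. -3.68210, -15.46738
2. -39.11117, -179.03975
3. -66.04667, -179.34456
4. -69.89716, 2.77668

Point 1:
  Lat: split at 2 digits → 03° and 40.926′; 3 + 40.926/60 = 3.682100
  hemisphere S, so the sign is −
  Lon: degrees = first 3 digits = 15, minutes = 28.043; 15 + 28.043/60 = 15.467383
  hemisphere W, so the sign is −
Point 2:
  φ: degrees = first 2 digits = 39, minutes = 6.67032; 39 + 6.67032/60 = 39.111172
  S ⇒ negate
  λ: split at 3 digits → 179° and 2.3852′; 179 + 2.3852/60 = 179.039753
  W ⇒ negate
Point 3:
  Lat: 66 + 2/60 + 48/3600 = 66.046667
  S → negative
  λ: 20′ + 40.4″ = 20.67333′; 179 + 20.67333/60 = 179.344556
  hemisphere W, so the sign is −
Point 4:
  Latitude: degrees = first 2 digits = 69, minutes = 53.8293; 69 + 53.8293/60 = 69.897155
  S → negative
  λ: degrees = first 3 digits = 2, minutes = 46.6007; 2 + 46.6007/60 = 2.776678
  E ⇒ keep positive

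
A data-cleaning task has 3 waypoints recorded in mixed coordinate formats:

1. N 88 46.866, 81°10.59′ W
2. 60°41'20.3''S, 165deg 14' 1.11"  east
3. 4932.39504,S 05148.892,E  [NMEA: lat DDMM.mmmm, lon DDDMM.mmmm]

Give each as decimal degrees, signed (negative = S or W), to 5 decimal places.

1. 88.78110, -81.17650
2. -60.68897, 165.23364
3. -49.53992, 51.81487

Point 1:
  φ: 46.866′ = 0.781100°; total 88.781100
  N → positive
  λ: 81 + 10.59/60 = 81.176500
  W ⇒ negate
Point 2:
  φ: 60° + 41/60 + 20.3/3600 = 60 + 0.683333 + 0.005639 = 60.688972
  S ⇒ negate
  Lon: 14′ + 1.11″ = 14.01850′; 165 + 14.01850/60 = 165.233642
  E → positive
Point 3:
  Latitude: degrees = first 2 digits = 49, minutes = 32.39504; 49 + 32.39504/60 = 49.539917
  S → negative
  λ: split at 3 digits → 051° and 48.892′; 51 + 48.892/60 = 51.814867
  E ⇒ keep positive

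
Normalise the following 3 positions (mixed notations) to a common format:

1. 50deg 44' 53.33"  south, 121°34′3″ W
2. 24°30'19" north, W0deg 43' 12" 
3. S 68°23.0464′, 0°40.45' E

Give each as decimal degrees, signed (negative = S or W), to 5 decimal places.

1. -50.74815, -121.56750
2. 24.50528, -0.72000
3. -68.38411, 0.67417

Point 1:
  Latitude: 50 + 44/60 + 53.33/3600 = 50.748147
  S → negative
  Lon: 34′ + 3″ = 34.05000′; 121 + 34.05000/60 = 121.567500
  W ⇒ negate
Point 2:
  φ: 24 + 30/60 + 19/3600 = 24.505278
  N ⇒ keep positive
  Longitude: 0 + 43/60 + 12/3600 = 0.720000
  W → negative
Point 3:
  Latitude: 68 + 23.0464/60 = 68.384107
  hemisphere S, so the sign is −
  Lon: 40.45′ = 0.674167°; total 0.674167
  E ⇒ keep positive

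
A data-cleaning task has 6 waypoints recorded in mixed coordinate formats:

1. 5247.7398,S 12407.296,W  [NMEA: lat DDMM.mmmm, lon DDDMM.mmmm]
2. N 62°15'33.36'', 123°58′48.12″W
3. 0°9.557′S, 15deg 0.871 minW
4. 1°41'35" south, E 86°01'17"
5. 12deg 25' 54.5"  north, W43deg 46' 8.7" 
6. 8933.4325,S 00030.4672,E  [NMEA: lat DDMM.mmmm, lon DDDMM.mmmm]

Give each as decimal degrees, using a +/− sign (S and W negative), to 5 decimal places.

Point 1:
  Latitude: split at 2 digits → 52° and 47.7398′; 52 + 47.7398/60 = 52.795663
  hemisphere S, so the sign is −
  Longitude: split at 3 digits → 124° and 7.296′; 124 + 7.296/60 = 124.121600
  W ⇒ negate
Point 2:
  φ: 62 + 15/60 + 33.36/3600 = 62.259267
  N ⇒ keep positive
  Lon: 58′ + 48.12″ = 58.80200′; 123 + 58.80200/60 = 123.980033
  W → negative
Point 3:
  φ: 9.557′ = 0.159283°; total 0.159283
  S ⇒ negate
  Longitude: 0.871′ = 0.014517°; total 15.014517
  hemisphere W, so the sign is −
Point 4:
  Lat: 1 + 41/60 + 35/3600 = 1.693056
  S → negative
  λ: 86° + 1/60 + 17/3600 = 86 + 0.016667 + 0.004722 = 86.021389
  E ⇒ keep positive
Point 5:
  Lat: 12 + 25/60 + 54.5/3600 = 12.431806
  N → positive
  Longitude: 43 + 46/60 + 8.7/3600 = 43.769083
  hemisphere W, so the sign is −
Point 6:
  Latitude: degrees = first 2 digits = 89, minutes = 33.4325; 89 + 33.4325/60 = 89.557208
  S → negative
  λ: split at 3 digits → 000° and 30.4672′; 0 + 30.4672/60 = 0.507787
  E ⇒ keep positive

1. -52.79566, -124.12160
2. 62.25927, -123.98003
3. -0.15928, -15.01452
4. -1.69306, 86.02139
5. 12.43181, -43.76908
6. -89.55721, 0.50779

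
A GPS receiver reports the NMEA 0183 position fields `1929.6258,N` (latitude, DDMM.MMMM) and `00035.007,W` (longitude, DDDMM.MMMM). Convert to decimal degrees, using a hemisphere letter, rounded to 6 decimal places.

19.493763° N, 0.583450° W

Lat: degrees = first 2 digits = 19, minutes = 29.6258; 19 + 29.6258/60 = 19.4937633
Lon: degrees = first 3 digits = 0, minutes = 35.007; 0 + 35.007/60 = 0.5834500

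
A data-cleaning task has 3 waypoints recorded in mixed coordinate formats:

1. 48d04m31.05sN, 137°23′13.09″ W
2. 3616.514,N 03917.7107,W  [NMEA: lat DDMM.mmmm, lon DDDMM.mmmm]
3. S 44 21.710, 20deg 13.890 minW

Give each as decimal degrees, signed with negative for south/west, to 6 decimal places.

Point 1:
  Lat: 48° + 4/60 + 31.05/3600 = 48 + 0.066667 + 0.008625 = 48.0752917
  N → positive
  λ: 137 + 23/60 + 13.09/3600 = 137.3869694
  hemisphere W, so the sign is −
Point 2:
  φ: degrees = first 2 digits = 36, minutes = 16.514; 36 + 16.514/60 = 36.2752333
  N ⇒ keep positive
  λ: degrees = first 3 digits = 39, minutes = 17.7107; 39 + 17.7107/60 = 39.2951783
  hemisphere W, so the sign is −
Point 3:
  Lat: 21.71′ = 0.361833°; total 44.3618333
  hemisphere S, so the sign is −
  λ: 13.89′ = 0.231500°; total 20.2315000
  W ⇒ negate

1. 48.075292, -137.386969
2. 36.275233, -39.295178
3. -44.361833, -20.231500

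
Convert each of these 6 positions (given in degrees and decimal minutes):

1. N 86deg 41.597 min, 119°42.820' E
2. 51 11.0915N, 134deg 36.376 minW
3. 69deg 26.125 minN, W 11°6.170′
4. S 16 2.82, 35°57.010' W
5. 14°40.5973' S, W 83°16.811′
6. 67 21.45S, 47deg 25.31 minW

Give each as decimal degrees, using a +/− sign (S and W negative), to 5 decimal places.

Point 1:
  φ: 41.597′ = 0.693283°; total 86.693283
  N → positive
  Longitude: 42.82′ = 0.713667°; total 119.713667
  E ⇒ keep positive
Point 2:
  φ: 11.0915′ = 0.184858°; total 51.184858
  N ⇒ keep positive
  λ: 36.376′ = 0.606267°; total 134.606267
  hemisphere W, so the sign is −
Point 3:
  Latitude: 69 + 26.125/60 = 69.435417
  N ⇒ keep positive
  Lon: 11 + 6.17/60 = 11.102833
  W ⇒ negate
Point 4:
  φ: 2.82′ = 0.047000°; total 16.047000
  hemisphere S, so the sign is −
  Lon: 57.01′ = 0.950167°; total 35.950167
  hemisphere W, so the sign is −
Point 5:
  φ: 40.5973′ = 0.676622°; total 14.676622
  S → negative
  Longitude: 16.811′ = 0.280183°; total 83.280183
  W ⇒ negate
Point 6:
  Lat: 67 + 21.45/60 = 67.357500
  S → negative
  Lon: 47 + 25.31/60 = 47.421833
  hemisphere W, so the sign is −

1. 86.69328, 119.71367
2. 51.18486, -134.60627
3. 69.43542, -11.10283
4. -16.04700, -35.95017
5. -14.67662, -83.28018
6. -67.35750, -47.42183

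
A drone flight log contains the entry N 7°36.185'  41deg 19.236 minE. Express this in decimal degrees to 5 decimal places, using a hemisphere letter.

7.60308° N, 41.32060° E

φ: 36.185′ = 0.603083°; total 7.603083
λ: 41 + 19.236/60 = 41.320600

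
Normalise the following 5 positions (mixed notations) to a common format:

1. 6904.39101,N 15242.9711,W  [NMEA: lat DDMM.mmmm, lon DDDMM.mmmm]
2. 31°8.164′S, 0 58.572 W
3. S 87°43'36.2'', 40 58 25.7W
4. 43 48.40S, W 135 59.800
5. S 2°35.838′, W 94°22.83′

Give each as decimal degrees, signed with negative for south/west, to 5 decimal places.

Point 1:
  Latitude: degrees = first 2 digits = 69, minutes = 4.39101; 69 + 4.39101/60 = 69.073184
  N → positive
  Lon: split at 3 digits → 152° and 42.9711′; 152 + 42.9711/60 = 152.716185
  hemisphere W, so the sign is −
Point 2:
  Lat: 31 + 8.164/60 = 31.136067
  S ⇒ negate
  λ: 58.572′ = 0.976200°; total 0.976200
  hemisphere W, so the sign is −
Point 3:
  Lat: 87° + 43/60 + 36.2/3600 = 87 + 0.716667 + 0.010056 = 87.726722
  S → negative
  Lon: 58′ + 25.7″ = 58.42833′; 40 + 58.42833/60 = 40.973806
  W ⇒ negate
Point 4:
  Lat: 48.4′ = 0.806667°; total 43.806667
  S ⇒ negate
  Longitude: 59.8′ = 0.996667°; total 135.996667
  W ⇒ negate
Point 5:
  Latitude: 35.838′ = 0.597300°; total 2.597300
  S ⇒ negate
  Lon: 94 + 22.83/60 = 94.380500
  W ⇒ negate

1. 69.07318, -152.71619
2. -31.13607, -0.97620
3. -87.72672, -40.97381
4. -43.80667, -135.99667
5. -2.59730, -94.38050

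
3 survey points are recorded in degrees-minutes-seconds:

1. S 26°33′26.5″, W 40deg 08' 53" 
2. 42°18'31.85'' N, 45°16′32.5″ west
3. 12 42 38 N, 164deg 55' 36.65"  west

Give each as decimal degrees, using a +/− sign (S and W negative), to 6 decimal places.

1. -26.557361, -40.148056
2. 42.308847, -45.275694
3. 12.710556, -164.926847

Point 1:
  Lat: 26° + 33/60 + 26.5/3600 = 26 + 0.550000 + 0.007361 = 26.5573611
  hemisphere S, so the sign is −
  Longitude: 40 + 8/60 + 53/3600 = 40.1480556
  hemisphere W, so the sign is −
Point 2:
  Latitude: 42 + 18/60 + 31.85/3600 = 42.3088472
  N → positive
  Longitude: 16′ + 32.5″ = 16.54167′; 45 + 16.54167/60 = 45.2756944
  W → negative
Point 3:
  Latitude: 42′ + 38″ = 42.63333′; 12 + 42.63333/60 = 12.7105556
  N → positive
  Lon: 164 + 55/60 + 36.65/3600 = 164.9268472
  W → negative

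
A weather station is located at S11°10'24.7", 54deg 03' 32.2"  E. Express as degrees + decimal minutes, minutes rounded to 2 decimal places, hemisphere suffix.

11° 10.41′ S, 54° 3.54′ E

Latitude: seconds/60 = 0.41167; minutes = 10 + 0.41167 = 10.4117
Lon: seconds/60 = 0.53667; minutes = 3 + 0.53667 = 3.5367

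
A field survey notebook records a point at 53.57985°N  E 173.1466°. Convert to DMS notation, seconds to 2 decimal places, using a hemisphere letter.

Latitude: whole degrees 53; 34.79100′ → 34′ and 47.4600″
λ: whole degrees 173; 8.79600′ → 8′ and 47.7600″

53°34′47.46″ N, 173°08′47.76″ E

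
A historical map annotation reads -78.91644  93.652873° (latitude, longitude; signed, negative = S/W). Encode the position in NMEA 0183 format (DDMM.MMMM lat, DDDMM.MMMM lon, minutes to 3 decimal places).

7854.986,S / 09339.172,E

Latitude is negative → S; |value| = 78.916440
Latitude: fractional part 0.916440 → 54.98640 minutes
Longitude: fractional part 0.652873 → 39.17238 minutes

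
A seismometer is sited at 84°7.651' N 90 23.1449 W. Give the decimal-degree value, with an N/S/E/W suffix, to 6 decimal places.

84.127517° N, 90.385748° W

φ: 84 + 7.651/60 = 84.1275167
λ: 23.1449′ = 0.385748°; total 90.3857483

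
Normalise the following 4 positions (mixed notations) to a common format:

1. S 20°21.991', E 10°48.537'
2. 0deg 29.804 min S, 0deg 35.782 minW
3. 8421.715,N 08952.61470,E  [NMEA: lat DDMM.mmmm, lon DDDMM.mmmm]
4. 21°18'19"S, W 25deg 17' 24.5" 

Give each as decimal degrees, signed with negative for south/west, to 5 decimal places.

Point 1:
  Lat: 21.991′ = 0.366517°; total 20.366517
  hemisphere S, so the sign is −
  λ: 48.537′ = 0.808950°; total 10.808950
  E → positive
Point 2:
  Latitude: 0 + 29.804/60 = 0.496733
  S ⇒ negate
  λ: 35.782′ = 0.596367°; total 0.596367
  W ⇒ negate
Point 3:
  Lat: split at 2 digits → 84° and 21.715′; 84 + 21.715/60 = 84.361917
  N → positive
  λ: split at 3 digits → 089° and 52.6147′; 89 + 52.6147/60 = 89.876912
  E ⇒ keep positive
Point 4:
  Latitude: 21° + 18/60 + 19/3600 = 21 + 0.300000 + 0.005278 = 21.305278
  S ⇒ negate
  λ: 25° + 17/60 + 24.5/3600 = 25 + 0.283333 + 0.006806 = 25.290139
  W ⇒ negate

1. -20.36652, 10.80895
2. -0.49673, -0.59637
3. 84.36192, 89.87691
4. -21.30528, -25.29014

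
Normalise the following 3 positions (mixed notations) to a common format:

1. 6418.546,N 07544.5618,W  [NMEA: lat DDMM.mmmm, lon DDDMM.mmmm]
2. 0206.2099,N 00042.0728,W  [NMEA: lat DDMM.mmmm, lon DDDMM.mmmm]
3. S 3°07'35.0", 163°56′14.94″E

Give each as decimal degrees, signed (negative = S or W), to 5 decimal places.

Point 1:
  Lat: split at 2 digits → 64° and 18.546′; 64 + 18.546/60 = 64.309100
  N ⇒ keep positive
  λ: split at 3 digits → 075° and 44.5618′; 75 + 44.5618/60 = 75.742697
  hemisphere W, so the sign is −
Point 2:
  Lat: split at 2 digits → 02° and 6.2099′; 2 + 6.2099/60 = 2.103498
  N ⇒ keep positive
  Lon: split at 3 digits → 000° and 42.0728′; 0 + 42.0728/60 = 0.701213
  W → negative
Point 3:
  Lat: 3 + 7/60 + 35/3600 = 3.126389
  S → negative
  Longitude: 56′ + 14.94″ = 56.24900′; 163 + 56.24900/60 = 163.937483
  E → positive

1. 64.30910, -75.74270
2. 2.10350, -0.70121
3. -3.12639, 163.93748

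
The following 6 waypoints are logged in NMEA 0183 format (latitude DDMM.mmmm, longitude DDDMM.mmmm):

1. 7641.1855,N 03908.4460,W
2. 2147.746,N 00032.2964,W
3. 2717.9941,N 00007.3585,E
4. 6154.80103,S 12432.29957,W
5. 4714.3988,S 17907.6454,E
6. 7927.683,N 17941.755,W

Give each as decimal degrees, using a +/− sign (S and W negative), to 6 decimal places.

Point 1:
  Latitude: degrees = first 2 digits = 76, minutes = 41.1855; 76 + 41.1855/60 = 76.6864250
  N ⇒ keep positive
  λ: split at 3 digits → 039° and 8.446′; 39 + 8.446/60 = 39.1407667
  W → negative
Point 2:
  φ: split at 2 digits → 21° and 47.746′; 21 + 47.746/60 = 21.7957667
  N ⇒ keep positive
  Longitude: degrees = first 3 digits = 0, minutes = 32.2964; 0 + 32.2964/60 = 0.5382733
  hemisphere W, so the sign is −
Point 3:
  Latitude: split at 2 digits → 27° and 17.9941′; 27 + 17.9941/60 = 27.2999017
  N → positive
  λ: degrees = first 3 digits = 0, minutes = 7.3585; 0 + 7.3585/60 = 0.1226417
  E ⇒ keep positive
Point 4:
  Latitude: degrees = first 2 digits = 61, minutes = 54.80103; 61 + 54.80103/60 = 61.9133505
  S ⇒ negate
  λ: degrees = first 3 digits = 124, minutes = 32.29957; 124 + 32.29957/60 = 124.5383262
  W ⇒ negate
Point 5:
  Latitude: split at 2 digits → 47° and 14.3988′; 47 + 14.3988/60 = 47.2399800
  S ⇒ negate
  Longitude: degrees = first 3 digits = 179, minutes = 7.6454; 179 + 7.6454/60 = 179.1274233
  E ⇒ keep positive
Point 6:
  Latitude: degrees = first 2 digits = 79, minutes = 27.683; 79 + 27.683/60 = 79.4613833
  N ⇒ keep positive
  Lon: split at 3 digits → 179° and 41.755′; 179 + 41.755/60 = 179.6959167
  W ⇒ negate

1. 76.686425, -39.140767
2. 21.795767, -0.538273
3. 27.299902, 0.122642
4. -61.913351, -124.538326
5. -47.239980, 179.127423
6. 79.461383, -179.695917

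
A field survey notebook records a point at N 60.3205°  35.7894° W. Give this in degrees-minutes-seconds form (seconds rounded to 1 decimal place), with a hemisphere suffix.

Lat: 0.320500 × 60 = 19.23000′ → 19′, remainder × 60 = 13.800″
λ: 0.789400 × 60 = 47.36400′ → 47′, remainder × 60 = 21.840″

60°19′13.8″ N, 35°47′21.8″ W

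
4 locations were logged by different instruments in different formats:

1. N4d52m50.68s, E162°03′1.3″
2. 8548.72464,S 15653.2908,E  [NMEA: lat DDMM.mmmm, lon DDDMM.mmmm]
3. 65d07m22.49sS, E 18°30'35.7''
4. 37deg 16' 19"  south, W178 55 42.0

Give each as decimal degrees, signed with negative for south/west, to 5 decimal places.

Point 1:
  Latitude: 4 + 52/60 + 50.68/3600 = 4.880744
  N ⇒ keep positive
  λ: 3′ + 1.3″ = 3.02167′; 162 + 3.02167/60 = 162.050361
  E ⇒ keep positive
Point 2:
  φ: degrees = first 2 digits = 85, minutes = 48.72464; 85 + 48.72464/60 = 85.812077
  S ⇒ negate
  Longitude: degrees = first 3 digits = 156, minutes = 53.2908; 156 + 53.2908/60 = 156.888180
  E ⇒ keep positive
Point 3:
  Latitude: 65° + 7/60 + 22.49/3600 = 65 + 0.116667 + 0.006247 = 65.122914
  hemisphere S, so the sign is −
  λ: 18 + 30/60 + 35.7/3600 = 18.509917
  E ⇒ keep positive
Point 4:
  Lat: 16′ + 19″ = 16.31667′; 37 + 16.31667/60 = 37.271944
  S → negative
  Longitude: 178 + 55/60 + 42/3600 = 178.928333
  hemisphere W, so the sign is −

1. 4.88074, 162.05036
2. -85.81208, 156.88818
3. -65.12291, 18.50992
4. -37.27194, -178.92833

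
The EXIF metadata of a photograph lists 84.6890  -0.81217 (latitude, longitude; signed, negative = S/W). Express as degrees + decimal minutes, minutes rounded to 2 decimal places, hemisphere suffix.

84° 41.34′ N, 0° 48.73′ W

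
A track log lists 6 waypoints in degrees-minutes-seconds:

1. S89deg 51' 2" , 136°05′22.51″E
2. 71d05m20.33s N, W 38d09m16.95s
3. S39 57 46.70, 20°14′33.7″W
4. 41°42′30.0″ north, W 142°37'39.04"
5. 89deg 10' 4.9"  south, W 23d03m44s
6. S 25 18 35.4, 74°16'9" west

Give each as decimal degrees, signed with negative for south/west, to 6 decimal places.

1. -89.850556, 136.089586
2. 71.088981, -38.154708
3. -39.962972, -20.242694
4. 41.708333, -142.627511
5. -89.168028, -23.062222
6. -25.309833, -74.269167

Point 1:
  Latitude: 89° + 51/60 + 2/3600 = 89 + 0.850000 + 0.000556 = 89.8505556
  S ⇒ negate
  λ: 136° + 5/60 + 22.51/3600 = 136 + 0.083333 + 0.006253 = 136.0895861
  E → positive
Point 2:
  Latitude: 71° + 5/60 + 20.33/3600 = 71 + 0.083333 + 0.005647 = 71.0889806
  N ⇒ keep positive
  λ: 9′ + 16.95″ = 9.28250′; 38 + 9.28250/60 = 38.1547083
  hemisphere W, so the sign is −
Point 3:
  Lat: 57′ + 46.7″ = 57.77833′; 39 + 57.77833/60 = 39.9629722
  S → negative
  Longitude: 20° + 14/60 + 33.7/3600 = 20 + 0.233333 + 0.009361 = 20.2426944
  W ⇒ negate
Point 4:
  φ: 41° + 42/60 + 30/3600 = 41 + 0.700000 + 0.008333 = 41.7083333
  N ⇒ keep positive
  λ: 37′ + 39.04″ = 37.65067′; 142 + 37.65067/60 = 142.6275111
  hemisphere W, so the sign is −
Point 5:
  Latitude: 10′ + 4.9″ = 10.08167′; 89 + 10.08167/60 = 89.1680278
  S → negative
  λ: 3′ + 44″ = 3.73333′; 23 + 3.73333/60 = 23.0622222
  hemisphere W, so the sign is −
Point 6:
  Lat: 18′ + 35.4″ = 18.59000′; 25 + 18.59000/60 = 25.3098333
  S → negative
  Longitude: 74 + 16/60 + 9/3600 = 74.2691667
  W → negative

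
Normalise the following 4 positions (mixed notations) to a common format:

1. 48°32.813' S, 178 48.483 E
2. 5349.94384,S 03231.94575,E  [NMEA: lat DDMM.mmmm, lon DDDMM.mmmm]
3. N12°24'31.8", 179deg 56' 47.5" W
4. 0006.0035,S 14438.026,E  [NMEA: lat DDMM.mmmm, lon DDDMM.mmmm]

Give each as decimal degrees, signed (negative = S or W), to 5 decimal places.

Point 1:
  φ: 32.813′ = 0.546883°; total 48.546883
  S → negative
  λ: 178 + 48.483/60 = 178.808050
  E → positive
Point 2:
  φ: degrees = first 2 digits = 53, minutes = 49.94384; 53 + 49.94384/60 = 53.832397
  S ⇒ negate
  λ: degrees = first 3 digits = 32, minutes = 31.94575; 32 + 31.94575/60 = 32.532429
  E ⇒ keep positive
Point 3:
  φ: 12 + 24/60 + 31.8/3600 = 12.408833
  N → positive
  Longitude: 179° + 56/60 + 47.5/3600 = 179 + 0.933333 + 0.013194 = 179.946528
  W ⇒ negate
Point 4:
  φ: split at 2 digits → 00° and 6.0035′; 0 + 6.0035/60 = 0.100058
  hemisphere S, so the sign is −
  Lon: degrees = first 3 digits = 144, minutes = 38.026; 144 + 38.026/60 = 144.633767
  E ⇒ keep positive

1. -48.54688, 178.80805
2. -53.83240, 32.53243
3. 12.40883, -179.94653
4. -0.10006, 144.63377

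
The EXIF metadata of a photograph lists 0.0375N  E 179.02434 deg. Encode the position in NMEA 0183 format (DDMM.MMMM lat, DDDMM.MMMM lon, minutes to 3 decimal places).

Latitude: fractional part 0.037500 → 2.25000 minutes
λ: fractional part 0.024340 → 1.46040 minutes

0002.250,N / 17901.460,E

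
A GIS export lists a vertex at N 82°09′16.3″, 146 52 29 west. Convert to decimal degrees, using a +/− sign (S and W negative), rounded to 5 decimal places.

82.15453, -146.87472

φ: 82° + 9/60 + 16.3/3600 = 82 + 0.150000 + 0.004528 = 82.154528
N ⇒ keep positive
λ: 146° + 52/60 + 29/3600 = 146 + 0.866667 + 0.008056 = 146.874722
hemisphere W, so the sign is −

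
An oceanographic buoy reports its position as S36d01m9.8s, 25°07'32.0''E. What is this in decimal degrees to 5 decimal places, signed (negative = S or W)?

-36.01939, 25.12556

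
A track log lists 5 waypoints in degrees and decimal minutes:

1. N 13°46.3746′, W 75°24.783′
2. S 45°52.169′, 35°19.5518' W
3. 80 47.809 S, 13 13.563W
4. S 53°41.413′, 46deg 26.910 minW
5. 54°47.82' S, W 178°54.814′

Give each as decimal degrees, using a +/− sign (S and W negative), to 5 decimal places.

1. 13.77291, -75.41305
2. -45.86948, -35.32586
3. -80.79682, -13.22605
4. -53.69022, -46.44850
5. -54.79700, -178.91357

Point 1:
  φ: 46.3746′ = 0.772910°; total 13.772910
  N ⇒ keep positive
  Lon: 75 + 24.783/60 = 75.413050
  W ⇒ negate
Point 2:
  φ: 45 + 52.169/60 = 45.869483
  S ⇒ negate
  Longitude: 19.5518′ = 0.325863°; total 35.325863
  W → negative
Point 3:
  Latitude: 80 + 47.809/60 = 80.796817
  S ⇒ negate
  Lon: 13 + 13.563/60 = 13.226050
  W → negative
Point 4:
  φ: 53 + 41.413/60 = 53.690217
  S ⇒ negate
  λ: 46 + 26.91/60 = 46.448500
  W ⇒ negate
Point 5:
  Lat: 54 + 47.82/60 = 54.797000
  hemisphere S, so the sign is −
  Lon: 54.814′ = 0.913567°; total 178.913567
  W ⇒ negate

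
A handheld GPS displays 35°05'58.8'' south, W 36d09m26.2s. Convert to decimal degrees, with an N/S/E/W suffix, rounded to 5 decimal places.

35.09967° S, 36.15728° W

Lat: 5′ + 58.8″ = 5.98000′; 35 + 5.98000/60 = 35.099667
λ: 36° + 9/60 + 26.2/3600 = 36 + 0.150000 + 0.007278 = 36.157278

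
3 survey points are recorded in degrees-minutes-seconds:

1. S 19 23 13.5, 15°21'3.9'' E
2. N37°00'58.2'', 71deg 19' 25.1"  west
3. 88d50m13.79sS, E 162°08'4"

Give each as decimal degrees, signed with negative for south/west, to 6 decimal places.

1. -19.387083, 15.351083
2. 37.016167, -71.323639
3. -88.837164, 162.134444

Point 1:
  Lat: 23′ + 13.5″ = 23.22500′; 19 + 23.22500/60 = 19.3870833
  hemisphere S, so the sign is −
  Lon: 15° + 21/60 + 3.9/3600 = 15 + 0.350000 + 0.001083 = 15.3510833
  E → positive
Point 2:
  Latitude: 37° + 0/60 + 58.2/3600 = 37 + 0.000000 + 0.016167 = 37.0161667
  N ⇒ keep positive
  Lon: 71 + 19/60 + 25.1/3600 = 71.3236389
  hemisphere W, so the sign is −
Point 3:
  Lat: 88° + 50/60 + 13.79/3600 = 88 + 0.833333 + 0.003831 = 88.8371639
  hemisphere S, so the sign is −
  Longitude: 8′ + 4″ = 8.06667′; 162 + 8.06667/60 = 162.1344444
  E → positive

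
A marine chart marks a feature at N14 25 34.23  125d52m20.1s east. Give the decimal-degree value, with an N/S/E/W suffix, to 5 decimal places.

φ: 25′ + 34.23″ = 25.57050′; 14 + 25.57050/60 = 14.426175
Longitude: 125 + 52/60 + 20.1/3600 = 125.872250

14.42618° N, 125.87225° E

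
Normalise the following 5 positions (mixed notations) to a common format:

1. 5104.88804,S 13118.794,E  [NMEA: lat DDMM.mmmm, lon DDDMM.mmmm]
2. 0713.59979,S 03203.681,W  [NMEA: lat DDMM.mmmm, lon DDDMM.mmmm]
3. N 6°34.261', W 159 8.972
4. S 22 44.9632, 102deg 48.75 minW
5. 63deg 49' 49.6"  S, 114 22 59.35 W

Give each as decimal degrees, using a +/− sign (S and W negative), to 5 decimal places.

Point 1:
  φ: degrees = first 2 digits = 51, minutes = 4.88804; 51 + 4.88804/60 = 51.081467
  S ⇒ negate
  Longitude: split at 3 digits → 131° and 18.794′; 131 + 18.794/60 = 131.313233
  E ⇒ keep positive
Point 2:
  Latitude: split at 2 digits → 07° and 13.59979′; 7 + 13.59979/60 = 7.226663
  hemisphere S, so the sign is −
  Lon: degrees = first 3 digits = 32, minutes = 3.681; 32 + 3.681/60 = 32.061350
  hemisphere W, so the sign is −
Point 3:
  Lat: 6 + 34.261/60 = 6.571017
  N ⇒ keep positive
  Lon: 8.972′ = 0.149533°; total 159.149533
  hemisphere W, so the sign is −
Point 4:
  φ: 22 + 44.9632/60 = 22.749387
  hemisphere S, so the sign is −
  Lon: 48.75′ = 0.812500°; total 102.812500
  W → negative
Point 5:
  Latitude: 63° + 49/60 + 49.6/3600 = 63 + 0.816667 + 0.013778 = 63.830444
  S ⇒ negate
  λ: 22′ + 59.35″ = 22.98917′; 114 + 22.98917/60 = 114.383153
  W ⇒ negate

1. -51.08147, 131.31323
2. -7.22666, -32.06135
3. 6.57102, -159.14953
4. -22.74939, -102.81250
5. -63.83044, -114.38315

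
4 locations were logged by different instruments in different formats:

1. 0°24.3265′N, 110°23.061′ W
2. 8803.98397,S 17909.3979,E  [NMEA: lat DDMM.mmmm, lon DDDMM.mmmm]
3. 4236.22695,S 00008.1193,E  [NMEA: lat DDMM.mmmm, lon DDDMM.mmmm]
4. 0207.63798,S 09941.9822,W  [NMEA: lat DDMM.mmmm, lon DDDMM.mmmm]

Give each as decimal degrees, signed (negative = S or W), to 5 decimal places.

1. 0.40544, -110.38435
2. -88.06640, 179.15663
3. -42.60378, 0.13532
4. -2.12730, -99.69970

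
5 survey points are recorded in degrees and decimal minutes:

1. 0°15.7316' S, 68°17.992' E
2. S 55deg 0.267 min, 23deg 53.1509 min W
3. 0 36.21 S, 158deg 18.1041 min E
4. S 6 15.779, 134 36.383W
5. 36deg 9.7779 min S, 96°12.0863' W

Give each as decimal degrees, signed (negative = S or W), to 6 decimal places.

1. -0.262193, 68.299867
2. -55.004450, -23.885848
3. -0.603500, 158.301735
4. -6.262983, -134.606383
5. -36.162965, -96.201438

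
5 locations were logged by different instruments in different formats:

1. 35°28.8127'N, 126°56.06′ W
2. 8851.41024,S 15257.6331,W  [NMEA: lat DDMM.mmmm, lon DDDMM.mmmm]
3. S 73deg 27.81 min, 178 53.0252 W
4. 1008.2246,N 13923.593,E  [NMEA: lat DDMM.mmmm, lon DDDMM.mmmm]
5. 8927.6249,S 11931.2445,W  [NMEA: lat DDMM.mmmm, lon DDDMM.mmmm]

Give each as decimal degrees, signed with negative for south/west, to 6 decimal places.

1. 35.480212, -126.934333
2. -88.856837, -152.960552
3. -73.463500, -178.883753
4. 10.137077, 139.393217
5. -89.460415, -119.520742

Point 1:
  φ: 35 + 28.8127/60 = 35.4802117
  N ⇒ keep positive
  λ: 56.06′ = 0.934333°; total 126.9343333
  W → negative
Point 2:
  Lat: split at 2 digits → 88° and 51.41024′; 88 + 51.41024/60 = 88.8568373
  hemisphere S, so the sign is −
  Longitude: degrees = first 3 digits = 152, minutes = 57.6331; 152 + 57.6331/60 = 152.9605517
  W → negative
Point 3:
  φ: 73 + 27.81/60 = 73.4635000
  S → negative
  λ: 178 + 53.0252/60 = 178.8837533
  W ⇒ negate
Point 4:
  φ: degrees = first 2 digits = 10, minutes = 8.2246; 10 + 8.2246/60 = 10.1370767
  N → positive
  Lon: split at 3 digits → 139° and 23.593′; 139 + 23.593/60 = 139.3932167
  E ⇒ keep positive
Point 5:
  Latitude: split at 2 digits → 89° and 27.6249′; 89 + 27.6249/60 = 89.4604150
  S ⇒ negate
  Lon: degrees = first 3 digits = 119, minutes = 31.2445; 119 + 31.2445/60 = 119.5207417
  W ⇒ negate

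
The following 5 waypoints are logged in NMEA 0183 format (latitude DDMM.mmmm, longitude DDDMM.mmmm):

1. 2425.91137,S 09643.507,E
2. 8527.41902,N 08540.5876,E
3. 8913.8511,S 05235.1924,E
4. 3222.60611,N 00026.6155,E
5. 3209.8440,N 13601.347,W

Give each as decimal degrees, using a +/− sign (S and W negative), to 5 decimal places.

1. -24.43186, 96.72512
2. 85.45698, 85.67646
3. -89.23085, 52.58654
4. 32.37677, 0.44359
5. 32.16407, -136.02245

Point 1:
  φ: split at 2 digits → 24° and 25.91137′; 24 + 25.91137/60 = 24.431856
  S → negative
  λ: split at 3 digits → 096° and 43.507′; 96 + 43.507/60 = 96.725117
  E ⇒ keep positive
Point 2:
  Lat: split at 2 digits → 85° and 27.41902′; 85 + 27.41902/60 = 85.456984
  N → positive
  λ: degrees = first 3 digits = 85, minutes = 40.5876; 85 + 40.5876/60 = 85.676460
  E ⇒ keep positive
Point 3:
  φ: split at 2 digits → 89° and 13.8511′; 89 + 13.8511/60 = 89.230852
  hemisphere S, so the sign is −
  λ: split at 3 digits → 052° and 35.1924′; 52 + 35.1924/60 = 52.586540
  E ⇒ keep positive
Point 4:
  Latitude: degrees = first 2 digits = 32, minutes = 22.60611; 32 + 22.60611/60 = 32.376769
  N ⇒ keep positive
  Lon: split at 3 digits → 000° and 26.6155′; 0 + 26.6155/60 = 0.443592
  E ⇒ keep positive
Point 5:
  Latitude: split at 2 digits → 32° and 9.844′; 32 + 9.844/60 = 32.164067
  N ⇒ keep positive
  Longitude: degrees = first 3 digits = 136, minutes = 1.347; 136 + 1.347/60 = 136.022450
  W ⇒ negate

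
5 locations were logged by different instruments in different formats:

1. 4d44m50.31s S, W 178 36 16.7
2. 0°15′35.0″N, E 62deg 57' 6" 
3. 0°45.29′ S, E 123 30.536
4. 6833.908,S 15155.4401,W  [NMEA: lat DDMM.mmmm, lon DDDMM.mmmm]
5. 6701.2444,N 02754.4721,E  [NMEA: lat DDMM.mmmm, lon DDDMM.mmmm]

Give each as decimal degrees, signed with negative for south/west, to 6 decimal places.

Point 1:
  Lat: 4 + 44/60 + 50.31/3600 = 4.7473083
  hemisphere S, so the sign is −
  λ: 178 + 36/60 + 16.7/3600 = 178.6046389
  W ⇒ negate
Point 2:
  Latitude: 0 + 15/60 + 35/3600 = 0.2597222
  N → positive
  Lon: 57′ + 6″ = 57.10000′; 62 + 57.10000/60 = 62.9516667
  E ⇒ keep positive
Point 3:
  φ: 45.29′ = 0.754833°; total 0.7548333
  hemisphere S, so the sign is −
  λ: 123 + 30.536/60 = 123.5089333
  E ⇒ keep positive
Point 4:
  Latitude: split at 2 digits → 68° and 33.908′; 68 + 33.908/60 = 68.5651333
  hemisphere S, so the sign is −
  Lon: split at 3 digits → 151° and 55.4401′; 151 + 55.4401/60 = 151.9240017
  W → negative
Point 5:
  φ: split at 2 digits → 67° and 1.2444′; 67 + 1.2444/60 = 67.0207400
  N ⇒ keep positive
  Longitude: split at 3 digits → 027° and 54.4721′; 27 + 54.4721/60 = 27.9078683
  E → positive

1. -4.747308, -178.604639
2. 0.259722, 62.951667
3. -0.754833, 123.508933
4. -68.565133, -151.924002
5. 67.020740, 27.907868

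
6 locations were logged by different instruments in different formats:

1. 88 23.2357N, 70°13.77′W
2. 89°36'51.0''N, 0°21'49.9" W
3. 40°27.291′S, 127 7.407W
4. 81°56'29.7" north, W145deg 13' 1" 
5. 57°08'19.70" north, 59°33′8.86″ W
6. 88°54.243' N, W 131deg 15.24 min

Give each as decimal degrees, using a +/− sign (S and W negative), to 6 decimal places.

Point 1:
  φ: 88 + 23.2357/60 = 88.3872617
  N → positive
  λ: 70 + 13.77/60 = 70.2295000
  W → negative
Point 2:
  Latitude: 89 + 36/60 + 51/3600 = 89.6141667
  N → positive
  Longitude: 0° + 21/60 + 49.9/3600 = 0 + 0.350000 + 0.013861 = 0.3638611
  W ⇒ negate
Point 3:
  Latitude: 40 + 27.291/60 = 40.4548500
  S → negative
  Longitude: 7.407′ = 0.123450°; total 127.1234500
  W ⇒ negate
Point 4:
  φ: 81 + 56/60 + 29.7/3600 = 81.9415833
  N ⇒ keep positive
  λ: 13′ + 1″ = 13.01667′; 145 + 13.01667/60 = 145.2169444
  hemisphere W, so the sign is −
Point 5:
  Latitude: 8′ + 19.7″ = 8.32833′; 57 + 8.32833/60 = 57.1388056
  N ⇒ keep positive
  Lon: 59° + 33/60 + 8.86/3600 = 59 + 0.550000 + 0.002461 = 59.5524611
  W ⇒ negate
Point 6:
  Lat: 54.243′ = 0.904050°; total 88.9040500
  N → positive
  λ: 131 + 15.24/60 = 131.2540000
  W ⇒ negate

1. 88.387262, -70.229500
2. 89.614167, -0.363861
3. -40.454850, -127.123450
4. 81.941583, -145.216944
5. 57.138806, -59.552461
6. 88.904050, -131.254000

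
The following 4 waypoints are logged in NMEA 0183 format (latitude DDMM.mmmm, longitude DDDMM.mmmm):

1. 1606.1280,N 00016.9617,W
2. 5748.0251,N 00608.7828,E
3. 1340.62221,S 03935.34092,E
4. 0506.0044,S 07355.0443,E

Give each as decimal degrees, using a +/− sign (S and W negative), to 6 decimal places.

1. 16.102133, -0.282695
2. 57.800418, 6.146380
3. -13.677037, 39.589015
4. -5.100073, 73.917405

Point 1:
  Lat: degrees = first 2 digits = 16, minutes = 6.128; 16 + 6.128/60 = 16.1021333
  N ⇒ keep positive
  λ: degrees = first 3 digits = 0, minutes = 16.9617; 0 + 16.9617/60 = 0.2826950
  W ⇒ negate
Point 2:
  Lat: split at 2 digits → 57° and 48.0251′; 57 + 48.0251/60 = 57.8004183
  N → positive
  Lon: split at 3 digits → 006° and 8.7828′; 6 + 8.7828/60 = 6.1463800
  E ⇒ keep positive
Point 3:
  Latitude: degrees = first 2 digits = 13, minutes = 40.62221; 13 + 40.62221/60 = 13.6770368
  S ⇒ negate
  Lon: split at 3 digits → 039° and 35.34092′; 39 + 35.34092/60 = 39.5890153
  E ⇒ keep positive
Point 4:
  Latitude: split at 2 digits → 05° and 6.0044′; 5 + 6.0044/60 = 5.1000733
  hemisphere S, so the sign is −
  Lon: split at 3 digits → 073° and 55.0443′; 73 + 55.0443/60 = 73.9174050
  E → positive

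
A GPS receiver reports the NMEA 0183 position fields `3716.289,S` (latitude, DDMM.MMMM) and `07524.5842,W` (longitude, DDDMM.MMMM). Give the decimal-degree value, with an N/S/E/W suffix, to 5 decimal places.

φ: split at 2 digits → 37° and 16.289′; 37 + 16.289/60 = 37.271483
Longitude: degrees = first 3 digits = 75, minutes = 24.5842; 75 + 24.5842/60 = 75.409737

37.27148° S, 75.40974° W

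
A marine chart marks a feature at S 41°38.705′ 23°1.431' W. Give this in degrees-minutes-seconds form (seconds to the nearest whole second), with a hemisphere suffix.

41°38′42″ S, 23°01′26″ W

Lat: fractional minutes 0.70500 × 60 = 42.30″
λ: 1.43100′ → 1′ and 0.43100 × 60 = 25.86″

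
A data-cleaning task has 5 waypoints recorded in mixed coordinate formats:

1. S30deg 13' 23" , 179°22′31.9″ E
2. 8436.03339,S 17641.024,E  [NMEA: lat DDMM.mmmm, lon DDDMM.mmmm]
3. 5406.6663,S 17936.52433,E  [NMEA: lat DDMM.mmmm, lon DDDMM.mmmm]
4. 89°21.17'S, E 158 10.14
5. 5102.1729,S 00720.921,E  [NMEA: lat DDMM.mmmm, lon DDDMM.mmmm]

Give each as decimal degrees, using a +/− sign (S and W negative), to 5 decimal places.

Point 1:
  Latitude: 13′ + 23″ = 13.38333′; 30 + 13.38333/60 = 30.223056
  S ⇒ negate
  Longitude: 179 + 22/60 + 31.9/3600 = 179.375528
  E → positive
Point 2:
  Lat: degrees = first 2 digits = 84, minutes = 36.03339; 84 + 36.03339/60 = 84.600557
  S → negative
  Longitude: degrees = first 3 digits = 176, minutes = 41.024; 176 + 41.024/60 = 176.683733
  E ⇒ keep positive
Point 3:
  Lat: degrees = first 2 digits = 54, minutes = 6.6663; 54 + 6.6663/60 = 54.111105
  S → negative
  Lon: degrees = first 3 digits = 179, minutes = 36.52433; 179 + 36.52433/60 = 179.608739
  E → positive
Point 4:
  Latitude: 89 + 21.17/60 = 89.352833
  S → negative
  λ: 10.14′ = 0.169000°; total 158.169000
  E → positive
Point 5:
  Lat: split at 2 digits → 51° and 2.1729′; 51 + 2.1729/60 = 51.036215
  hemisphere S, so the sign is −
  Longitude: split at 3 digits → 007° and 20.921′; 7 + 20.921/60 = 7.348683
  E ⇒ keep positive

1. -30.22306, 179.37553
2. -84.60056, 176.68373
3. -54.11111, 179.60874
4. -89.35283, 158.16900
5. -51.03622, 7.34868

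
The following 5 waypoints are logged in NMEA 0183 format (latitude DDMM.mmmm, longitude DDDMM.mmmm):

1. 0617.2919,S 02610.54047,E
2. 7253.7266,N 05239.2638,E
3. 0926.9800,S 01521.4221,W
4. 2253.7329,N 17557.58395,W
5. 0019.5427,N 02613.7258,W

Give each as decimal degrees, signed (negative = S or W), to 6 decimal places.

1. -6.288198, 26.175675
2. 72.895443, 52.654397
3. -9.449667, -15.357035
4. 22.895548, -175.959733
5. 0.325712, -26.228763

Point 1:
  Latitude: degrees = first 2 digits = 6, minutes = 17.2919; 6 + 17.2919/60 = 6.2881983
  hemisphere S, so the sign is −
  Longitude: degrees = first 3 digits = 26, minutes = 10.54047; 26 + 10.54047/60 = 26.1756745
  E ⇒ keep positive
Point 2:
  Lat: split at 2 digits → 72° and 53.7266′; 72 + 53.7266/60 = 72.8954433
  N → positive
  Longitude: split at 3 digits → 052° and 39.2638′; 52 + 39.2638/60 = 52.6543967
  E ⇒ keep positive
Point 3:
  φ: split at 2 digits → 09° and 26.98′; 9 + 26.98/60 = 9.4496667
  S ⇒ negate
  Longitude: split at 3 digits → 015° and 21.4221′; 15 + 21.4221/60 = 15.3570350
  hemisphere W, so the sign is −
Point 4:
  Lat: degrees = first 2 digits = 22, minutes = 53.7329; 22 + 53.7329/60 = 22.8955483
  N ⇒ keep positive
  Longitude: split at 3 digits → 175° and 57.58395′; 175 + 57.58395/60 = 175.9597325
  hemisphere W, so the sign is −
Point 5:
  Lat: degrees = first 2 digits = 0, minutes = 19.5427; 0 + 19.5427/60 = 0.3257117
  N → positive
  Longitude: split at 3 digits → 026° and 13.7258′; 26 + 13.7258/60 = 26.2287633
  W ⇒ negate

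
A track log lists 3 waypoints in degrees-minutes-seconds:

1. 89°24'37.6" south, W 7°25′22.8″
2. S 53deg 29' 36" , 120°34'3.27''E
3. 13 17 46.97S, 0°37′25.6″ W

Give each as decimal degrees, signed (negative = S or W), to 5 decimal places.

Point 1:
  φ: 89° + 24/60 + 37.6/3600 = 89 + 0.400000 + 0.010444 = 89.410444
  hemisphere S, so the sign is −
  λ: 25′ + 22.8″ = 25.38000′; 7 + 25.38000/60 = 7.423000
  W ⇒ negate
Point 2:
  Latitude: 53° + 29/60 + 36/3600 = 53 + 0.483333 + 0.010000 = 53.493333
  hemisphere S, so the sign is −
  Longitude: 120 + 34/60 + 3.27/3600 = 120.567575
  E ⇒ keep positive
Point 3:
  Latitude: 17′ + 46.97″ = 17.78283′; 13 + 17.78283/60 = 13.296381
  S → negative
  λ: 0° + 37/60 + 25.6/3600 = 0 + 0.616667 + 0.007111 = 0.623778
  hemisphere W, so the sign is −

1. -89.41044, -7.42300
2. -53.49333, 120.56758
3. -13.29638, -0.62378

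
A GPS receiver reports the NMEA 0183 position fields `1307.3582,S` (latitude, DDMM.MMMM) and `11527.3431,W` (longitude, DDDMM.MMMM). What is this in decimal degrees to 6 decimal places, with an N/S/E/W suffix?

13.122637° S, 115.455718° W

Latitude: split at 2 digits → 13° and 7.3582′; 13 + 7.3582/60 = 13.1226367
Longitude: split at 3 digits → 115° and 27.3431′; 115 + 27.3431/60 = 115.4557183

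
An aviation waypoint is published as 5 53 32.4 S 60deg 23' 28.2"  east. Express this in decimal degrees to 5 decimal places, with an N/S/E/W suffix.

5.89233° S, 60.39117° E

Lat: 5 + 53/60 + 32.4/3600 = 5.892333
Lon: 23′ + 28.2″ = 23.47000′; 60 + 23.47000/60 = 60.391167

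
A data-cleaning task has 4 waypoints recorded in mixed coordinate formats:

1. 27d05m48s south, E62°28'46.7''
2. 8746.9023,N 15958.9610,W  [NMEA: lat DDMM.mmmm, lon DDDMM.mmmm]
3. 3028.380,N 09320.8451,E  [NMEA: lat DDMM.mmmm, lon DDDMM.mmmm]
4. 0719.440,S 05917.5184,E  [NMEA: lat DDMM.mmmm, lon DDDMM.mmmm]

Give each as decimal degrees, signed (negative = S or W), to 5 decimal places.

1. -27.09667, 62.47964
2. 87.78171, -159.98268
3. 30.47300, 93.34742
4. -7.32400, 59.29197

Point 1:
  Latitude: 27 + 5/60 + 48/3600 = 27.096667
  S → negative
  Lon: 62 + 28/60 + 46.7/3600 = 62.479639
  E ⇒ keep positive
Point 2:
  φ: degrees = first 2 digits = 87, minutes = 46.9023; 87 + 46.9023/60 = 87.781705
  N ⇒ keep positive
  λ: degrees = first 3 digits = 159, minutes = 58.961; 159 + 58.961/60 = 159.982683
  hemisphere W, so the sign is −
Point 3:
  Lat: split at 2 digits → 30° and 28.38′; 30 + 28.38/60 = 30.473000
  N → positive
  Lon: degrees = first 3 digits = 93, minutes = 20.8451; 93 + 20.8451/60 = 93.347418
  E → positive
Point 4:
  Lat: split at 2 digits → 07° and 19.44′; 7 + 19.44/60 = 7.324000
  S → negative
  Longitude: split at 3 digits → 059° and 17.5184′; 59 + 17.5184/60 = 59.291973
  E → positive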